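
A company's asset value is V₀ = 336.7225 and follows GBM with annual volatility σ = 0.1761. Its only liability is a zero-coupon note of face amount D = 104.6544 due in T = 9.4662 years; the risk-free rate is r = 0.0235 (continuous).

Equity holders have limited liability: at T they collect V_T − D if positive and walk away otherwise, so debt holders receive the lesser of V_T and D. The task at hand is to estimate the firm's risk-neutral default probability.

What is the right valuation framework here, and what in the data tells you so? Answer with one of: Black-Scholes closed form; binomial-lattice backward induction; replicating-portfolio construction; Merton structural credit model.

framework: Merton structural credit model

Key observation: with the firm-asset dynamics (V₀ = 336.7225) and a single zero-coupon liability of face 104.6544 given, debt value, spread, and default probability all derive from the option view of the balance sheet.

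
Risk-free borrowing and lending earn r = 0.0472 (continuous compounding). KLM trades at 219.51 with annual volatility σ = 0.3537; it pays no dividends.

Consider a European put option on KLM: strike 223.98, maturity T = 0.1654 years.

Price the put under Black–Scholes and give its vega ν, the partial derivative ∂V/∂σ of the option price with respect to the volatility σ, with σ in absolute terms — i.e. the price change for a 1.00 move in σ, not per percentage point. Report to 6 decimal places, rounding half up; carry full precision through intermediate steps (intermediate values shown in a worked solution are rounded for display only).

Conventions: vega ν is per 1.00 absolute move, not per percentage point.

σ√T = 0.3537·√0.1654 = 0.143848
d₁ = (ln(S/K) + (r+σ²/2)T) / (σ√T) = (ln(219.51/223.98) + (0.0472+0.3537²/2)·0.1654) / 0.143848 = (-0.020159 + 0.018153) / 0.143848 = -0.013945
d₂ = d₁ − σ√T = -0.013945 − 0.143848 = -0.157793
e^{−rT} = 0.992224
N(−d₁) = 0.505563,  N(−d₂) = 0.562690
Put price V = K·e^{−rT}·N(−d₂) − S·N(−d₁) = 125.051243 − 110.976187 = 14.075056
φ(d₁) = (1/√(2π))·e^{−d₁²/2} = 0.398903
ν = S·φ(d₁)·√T = 35.611470

price = 14.075056
ν = 35.611470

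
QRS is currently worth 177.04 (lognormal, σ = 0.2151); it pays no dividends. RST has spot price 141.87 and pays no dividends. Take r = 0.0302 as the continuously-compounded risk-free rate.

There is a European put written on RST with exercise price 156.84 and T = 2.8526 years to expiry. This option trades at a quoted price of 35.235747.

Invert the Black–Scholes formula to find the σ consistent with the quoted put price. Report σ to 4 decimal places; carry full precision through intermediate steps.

At σ = 0.3609 the Black–Scholes value reproduces the quote:
σ√T = 0.3609·√2.8526 = 0.609547
d₁ = (ln(S/K) + (r+σ²/2)T) / (σ√T) = (ln(141.87/156.84) + (0.0302+0.3609²/2)·2.8526) / 0.609547 = (-0.100315 + 0.271922) / 0.609547 = 0.281533
d₂ = d₁ − σ√T = 0.281533 − 0.609547 = -0.328015
e^{−rT} = 0.917458
N(−d₁) = 0.389151,  N(−d₂) = 0.628550
V = K·e^{−rT}·N(−d₂) − S·N(−d₁) = 90.444597 − 55.208850 = 35.235747 (the observed quote) — the price is monotone increasing in volatility, hence this σ is the only solution

sigma = 0.3609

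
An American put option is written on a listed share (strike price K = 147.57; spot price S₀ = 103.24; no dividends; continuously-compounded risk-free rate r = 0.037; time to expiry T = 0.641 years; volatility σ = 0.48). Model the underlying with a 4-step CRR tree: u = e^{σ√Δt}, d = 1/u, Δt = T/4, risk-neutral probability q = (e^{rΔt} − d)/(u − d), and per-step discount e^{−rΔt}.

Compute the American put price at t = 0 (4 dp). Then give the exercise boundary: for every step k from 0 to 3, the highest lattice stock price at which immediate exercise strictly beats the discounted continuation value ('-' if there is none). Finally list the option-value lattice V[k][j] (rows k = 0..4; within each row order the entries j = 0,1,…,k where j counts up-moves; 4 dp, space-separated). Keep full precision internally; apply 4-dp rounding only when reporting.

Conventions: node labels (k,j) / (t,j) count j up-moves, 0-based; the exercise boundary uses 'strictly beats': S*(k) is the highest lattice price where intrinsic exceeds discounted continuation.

Δt=0.16025  u=1.21185  d=0.82518  q=0.46749  discount=0.99409
step 4 (expiry): payoffs max(K−S,0) = 99.7016 77.2711 44.3300 0.0000 0.0000
step 3: (k=3,j=0): S=58.0095, K−S=89.5605, hold=88.6881 ⇒ V=89.5605 exercise | (k=3,j=1): S=85.1919, K−S=62.3781, hold=61.5057 ⇒ V=62.3781 exercise | (k=3,j=2): S=125.1116, K−S=22.4584, hold=23.4666 ⇒ V=23.4666 continue | (k=3,j=3): S=183.7371, K−S=0.0000, hold=0.0000 ⇒ V=0.0000 continue  boundary S*=85.1919
step 2: (k=2,j=0): S=70.2989, K−S=77.2711, hold=76.3987 ⇒ V=77.2711 exercise | (k=2,j=1): S=103.2400, K−S=44.3300, hold=43.9262 ⇒ V=44.3300 exercise | (k=2,j=2): S=151.6168, K−S=0.0000, hold=12.4224 ⇒ V=12.4224 continue  boundary S*=103.2400
step 1: (k=1,j=0): S=85.1919, K−S=62.3781, hold=61.5057 ⇒ V=62.3781 exercise | (k=1,j=1): S=125.1116, K−S=22.4584, hold=29.2396 ⇒ V=29.2396 continue  boundary S*=85.1919
step 0: (k=0,j=0): S=103.2400, K−S=44.3300, hold=46.6090 ⇒ V=46.6090 continue  boundary S*=-

price = 46.6090
boundary = - 85.1919 103.2400 85.1919
tree:
46.6090
62.3781 29.2396
77.2711 44.3300 12.4224
89.5605 62.3781 23.4666 0.0000
99.7016 77.2711 44.3300 0.0000 0.0000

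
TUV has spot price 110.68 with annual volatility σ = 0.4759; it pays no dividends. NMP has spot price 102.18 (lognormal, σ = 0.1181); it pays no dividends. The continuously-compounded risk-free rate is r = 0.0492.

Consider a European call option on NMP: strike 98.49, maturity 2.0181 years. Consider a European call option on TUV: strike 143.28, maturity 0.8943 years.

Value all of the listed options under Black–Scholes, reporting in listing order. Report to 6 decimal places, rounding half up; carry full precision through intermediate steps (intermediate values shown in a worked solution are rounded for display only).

[NMP call K=98.49]
σ√T = 0.1181·√2.0181 = 0.167773
d₁ = (ln(S/K) + (r+σ²/2)T) / (σ√T) = (ln(102.18/98.49) + (0.0492+0.1181²/2)·2.0181) / 0.167773 = (0.036781 + 0.113364) / 0.167773 = 0.894933
d₂ = d₁ − σ√T = 0.894933 − 0.167773 = 0.727160
e^{−rT} = 0.905480
N(d₁) = 0.814589,  N(d₂) = 0.766436
price = S·N(d₁) − K·e^{−rT}·N(d₂) = 83.234657 − 68.351299 = 14.883358
[TUV call K=143.28]
σ√T = 0.4759·√0.8943 = 0.450046
d₁ = (ln(S/K) + (r+σ²/2)T) / (σ√T) = (ln(110.68/143.28) + (0.0492+0.4759²/2)·0.8943) / 0.450046 = (-0.258158 + 0.145270) / 0.450046 = -0.250834
d₂ = d₁ − σ√T = -0.250834 − 0.450046 = -0.700881
e^{−rT} = 0.956954
N(d₁) = 0.400971,  N(d₂) = 0.241689
price = S·N(d₁) − K·e^{−rT}·N(d₂) = 44.379476 − 33.138520 = 11.240956

price(NMP call K=98.49) = 14.883358
price(TUV call K=143.28) = 11.240956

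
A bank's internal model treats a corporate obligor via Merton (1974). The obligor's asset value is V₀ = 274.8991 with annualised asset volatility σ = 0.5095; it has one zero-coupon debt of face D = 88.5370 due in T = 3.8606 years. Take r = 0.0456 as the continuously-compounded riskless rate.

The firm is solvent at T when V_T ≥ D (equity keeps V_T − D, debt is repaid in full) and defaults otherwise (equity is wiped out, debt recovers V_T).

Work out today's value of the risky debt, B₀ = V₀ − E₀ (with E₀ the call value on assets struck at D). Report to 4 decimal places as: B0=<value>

B0=68.3693

With assets at 274.8991 and a single debt payment of 88.5370 at 3.8606 years:
d₁ = [ln(V₀/D) + (r + σ²/2)T] / (σ√T)
   = [ln(274.8991/88.5370) + (0.0456 + 0.5·0.5095²)·3.8606] / (0.5095·√3.8606)
   = [1.132984 + 0.677130] / 1.001086 = 1.808149
d₂ = d₁ − σ√T = 1.808149 − 1.001086 = 0.807063
N(d₁) = 0.964708,  N(d₂) = 0.790185,  e^(−rT) = 0.838582
E₀ = V₀·N(d₁) − D·e^(−rT)·N(d₂)
   = 274.8991·0.964708 − 88.5370·0.838582·0.790185 = 206.529791
B₀ = V₀ − E₀ = 274.8991 − 206.529791 = 68.369309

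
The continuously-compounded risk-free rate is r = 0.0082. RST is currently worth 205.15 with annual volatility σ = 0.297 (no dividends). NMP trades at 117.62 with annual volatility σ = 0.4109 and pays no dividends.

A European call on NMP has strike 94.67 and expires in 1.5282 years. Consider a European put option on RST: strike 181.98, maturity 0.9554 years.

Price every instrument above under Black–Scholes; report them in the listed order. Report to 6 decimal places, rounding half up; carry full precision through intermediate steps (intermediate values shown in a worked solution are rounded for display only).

[NMP call K=94.67]
σ√T = 0.4109·√1.5282 = 0.507956
d₁ = (ln(S/K) + (r+σ²/2)T) / (σ√T) = (ln(117.62/94.67) + (0.0082+0.4109²/2)·1.5282) / 0.507956 = (0.217062 + 0.141541) / 0.507956 = 0.705972
d₂ = d₁ − σ√T = 0.705972 − 0.507956 = 0.198016
e^{−rT} = 0.987547
N(d₁) = 0.759897,  N(d₂) = 0.578484
price = S·N(d₁) − K·e^{−rT}·N(d₂) = 89.379117 − 54.083061 = 35.296055
[RST put K=181.98]
σ√T = 0.297·√0.9554 = 0.290301
d₁ = (ln(S/K) + (r+σ²/2)T) / (σ√T) = (ln(205.15/181.98) + (0.0082+0.297²/2)·0.9554) / 0.290301 = (0.119845 + 0.049972) / 0.290301 = 0.584966
d₂ = d₁ − σ√T = 0.584966 − 0.290301 = 0.294664
e^{−rT} = 0.992196
N(−d₁) = 0.279285,  N(−d₂) = 0.384125
price = K·e^{−rT}·N(−d₂) − S·N(−d₁) = 69.357592 − 57.295395 = 12.062197

price(NMP call K=94.67) = 35.296055
price(RST put K=181.98) = 12.062197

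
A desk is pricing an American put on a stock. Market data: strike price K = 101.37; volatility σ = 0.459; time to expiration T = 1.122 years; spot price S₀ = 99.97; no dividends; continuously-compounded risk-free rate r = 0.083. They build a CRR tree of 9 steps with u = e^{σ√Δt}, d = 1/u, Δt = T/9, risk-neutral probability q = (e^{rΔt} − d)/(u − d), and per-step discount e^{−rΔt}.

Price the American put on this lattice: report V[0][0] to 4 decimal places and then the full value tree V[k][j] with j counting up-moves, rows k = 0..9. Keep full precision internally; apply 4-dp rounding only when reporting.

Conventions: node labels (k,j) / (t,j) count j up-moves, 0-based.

params: Δt=0.12467 u=1.17594 d=0.85039 q=0.49152 e^(-rΔt)=0.98971
t_9 payoffs: 78.1204 69.2198 56.9119 39.8922 16.3569 0.0000 0.0000 0.0000 0.0000 0.0000
k=8: node(8,0) S=27.3401 payoff=74.0299 vs cont=72.9864 → 74.0299 [stop]  node(8,1) S=37.8066 payoff=63.5634 vs cont=62.5199 → 63.5634 [stop]  node(8,2) S=52.2799 payoff=49.0901 vs cont=48.0466 → 49.0901 [stop]  node(8,3) S=72.2940 payoff=29.0760 vs cont=28.0325 → 29.0760 [stop]  node(8,4) S=99.9700 payoff=1.4000 vs cont=8.2315 → 8.2315 [wait]  node(8,5) S=138.2411 payoff=0.0000 vs cont=0.0000 → 0.0000 [wait]  node(8,6) S=191.1633 payoff=0.0000 vs cont=0.0000 → 0.0000 [wait]  node(8,7) S=264.3455 payoff=0.0000 vs cont=0.0000 → 0.0000 [wait]  node(8,8) S=365.5438 payoff=0.0000 vs cont=0.0000 → 0.0000 [wait]
k=7: node(7,0) S=32.1502 payoff=69.2198 vs cont=68.1763 → 69.2198 [stop]  node(7,1) S=44.4581 payoff=56.9119 vs cont=55.8684 → 56.9119 [stop]  node(7,2) S=61.4778 payoff=39.8922 vs cont=38.8487 → 39.8922 [stop]  node(7,3) S=85.0131 payoff=16.3569 vs cont=18.6366 → 18.6366 [wait]  node(7,4) S=117.5583 payoff=0.0000 vs cont=4.1425 → 4.1425 [wait]  node(7,5) S=162.5627 payoff=0.0000 vs cont=0.0000 → 0.0000 [wait]  node(7,6) S=224.7958 payoff=0.0000 vs cont=0.0000 → 0.0000 [wait]  node(7,7) S=310.8534 payoff=0.0000 vs cont=0.0000 → 0.0000 [wait]
k=6: node(6,0) S=37.8066 payoff=63.5634 vs cont=62.5199 → 63.5634 [stop]  node(6,1) S=52.2799 payoff=49.0901 vs cont=48.0466 → 49.0901 [stop]  node(6,2) S=72.2940 payoff=29.0760 vs cont=29.1415 → 29.1415 [wait]  node(6,3) S=99.9700 payoff=1.4000 vs cont=11.3939 → 11.3939 [wait]  node(6,4) S=138.2411 payoff=0.0000 vs cont=2.0847 → 2.0847 [wait]  node(6,5) S=191.1633 payoff=0.0000 vs cont=0.0000 → 0.0000 [wait]  node(6,6) S=264.3455 payoff=0.0000 vs cont=0.0000 → 0.0000 [wait]
k=5: node(5,0) S=44.4581 payoff=56.9119 vs cont=55.8684 → 56.9119 [stop]  node(5,1) S=61.4778 payoff=39.8922 vs cont=38.8805 → 39.8922 [stop]  node(5,2) S=85.0131 payoff=16.3569 vs cont=20.2080 → 20.2080 [wait]  node(5,3) S=117.5583 payoff=0.0000 vs cont=6.7480 → 6.7480 [wait]  node(5,4) S=162.5627 payoff=0.0000 vs cont=1.0491 → 1.0491 [wait]  node(5,5) S=224.7958 payoff=0.0000 vs cont=0.0000 → 0.0000 [wait]
k=4: node(4,0) S=52.2799 payoff=49.0901 vs cont=48.0466 → 49.0901 [stop]  node(4,1) S=72.2940 payoff=29.0760 vs cont=29.9059 → 29.9059 [wait]  node(4,2) S=99.9700 payoff=1.4000 vs cont=13.4522 → 13.4522 [wait]  node(4,3) S=138.2411 payoff=0.0000 vs cont=3.9063 → 3.9063 [wait]  node(4,4) S=191.1633 payoff=0.0000 vs cont=0.5280 → 0.5280 [wait]
k=3: node(3,0) S=61.4778 payoff=39.8922 vs cont=39.2524 → 39.8922 [stop]  node(3,1) S=85.0131 payoff=16.3569 vs cont=21.5940 → 21.5940 [wait]  node(3,2) S=117.5583 payoff=0.0000 vs cont=8.6700 → 8.6700 [wait]  node(3,3) S=162.5627 payoff=0.0000 vs cont=2.2226 → 2.2226 [wait]
k=2: node(2,0) S=72.2940 payoff=29.0760 vs cont=30.5801 → 30.5801 [wait]  node(2,1) S=99.9700 payoff=1.4000 vs cont=15.0847 → 15.0847 [wait]  node(2,2) S=138.2411 payoff=0.0000 vs cont=5.4444 → 5.4444 [wait]
k=1: node(1,0) S=85.0131 payoff=16.3569 vs cont=22.7274 → 22.7274 [wait]  node(1,1) S=117.5583 payoff=0.0000 vs cont=10.2397 → 10.2397 [wait]
k=0: node(0,0) S=99.9700 payoff=1.4000 vs cont=16.4187 → 16.4187 [wait]

price = 16.4187
tree:
16.4187
22.7274 10.2397
30.5801 15.0847 5.4444
39.8922 21.5940 8.6700 2.2226
49.0901 29.9059 13.4522 3.9063 0.5280
56.9119 39.8922 20.2080 6.7480 1.0491 0.0000
63.5634 49.0901 29.1415 11.3939 2.0847 0.0000 0.0000
69.2198 56.9119 39.8922 18.6366 4.1425 0.0000 0.0000 0.0000
74.0299 63.5634 49.0901 29.0760 8.2315 0.0000 0.0000 0.0000 0.0000
78.1204 69.2198 56.9119 39.8922 16.3569 0.0000 0.0000 0.0000 0.0000 0.0000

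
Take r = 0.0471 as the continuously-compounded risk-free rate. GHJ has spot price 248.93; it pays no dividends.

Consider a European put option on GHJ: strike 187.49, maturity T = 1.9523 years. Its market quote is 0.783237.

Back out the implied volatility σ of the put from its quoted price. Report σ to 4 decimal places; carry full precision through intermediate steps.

At σ = 0.1563 the Black–Scholes value reproduces the quote:
σ√T = 0.1563·√1.9523 = 0.218390
d₁ = (ln(S/K) + (r+σ²/2)T) / (σ√T) = (ln(248.93/187.49) + (0.0471+0.1563²/2)·1.9523) / 0.218390 = (0.283446 + 0.115800) / 0.218390 = 1.828138
d₂ = d₁ − σ√T = 1.828138 − 0.218390 = 1.609748
e^{−rT} = 0.912148
N(−d₁) = 0.033764,  N(−d₂) = 0.053726
V = K·e^{−rT}·N(−d₂) − S·N(−d₁) = 9.188216 − 8.404978 = 0.783237 (equal to the quote); since ∂V/∂σ > 0 for all σ, the implied volatility is unique

sigma = 0.1563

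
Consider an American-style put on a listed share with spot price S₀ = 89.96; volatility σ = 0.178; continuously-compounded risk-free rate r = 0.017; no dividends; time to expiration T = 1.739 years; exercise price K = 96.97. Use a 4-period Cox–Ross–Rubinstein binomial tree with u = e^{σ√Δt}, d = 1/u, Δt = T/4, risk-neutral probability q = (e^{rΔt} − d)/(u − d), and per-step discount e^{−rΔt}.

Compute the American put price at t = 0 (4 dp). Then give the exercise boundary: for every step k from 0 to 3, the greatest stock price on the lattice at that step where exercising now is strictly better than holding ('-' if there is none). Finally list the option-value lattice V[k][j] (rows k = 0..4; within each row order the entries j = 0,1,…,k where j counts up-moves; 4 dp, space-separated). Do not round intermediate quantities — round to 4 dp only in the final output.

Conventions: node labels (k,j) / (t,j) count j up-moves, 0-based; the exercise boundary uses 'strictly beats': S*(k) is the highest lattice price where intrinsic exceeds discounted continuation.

params: Δt=0.43475 u=1.12453 d=0.88926 q=0.50222 e^(-rΔt)=0.99264
t_4 payoffs: 40.7145 25.8311 7.0100 0.0000 0.0000
t_3: node(3,0) S=63.2610 payoff=33.7090 vs cont=32.9950 → 33.7090 [stop]  node(3,1) S=79.9979 payoff=16.9721 vs cont=16.2581 → 16.9721 [stop]  node(3,2) S=101.1627 payoff=0.0000 vs cont=3.4637 → 3.4637 [wait]  node(3,3) S=127.9272 payoff=0.0000 vs cont=0.0000 → 0.0000 [wait]  ⇒ S*(3)=79.9979
t_2: node(2,0) S=71.1389 payoff=25.8311 vs cont=25.1170 → 25.8311 [stop]  node(2,1) S=89.9600 payoff=7.0100 vs cont=10.1129 → 10.1129 [wait]  node(2,2) S=113.7605 payoff=0.0000 vs cont=1.7115 → 1.7115 [wait]  ⇒ S*(2)=71.1389
t_1: node(1,0) S=79.9979 payoff=16.9721 vs cont=17.8050 → 17.8050 [wait]  node(1,1) S=101.1627 payoff=0.0000 vs cont=5.8501 → 5.8501 [wait]  ⇒ S*(1)=-
t_0: node(0,0) S=89.9600 payoff=7.0100 vs cont=11.7141 → 11.7141 [wait]  ⇒ S*(0)=-

price = 11.7141
boundary = - - 71.1389 79.9979
tree:
11.7141
17.8050 5.8501
25.8311 10.1129 1.7115
33.7090 16.9721 3.4637 0.0000
40.7145 25.8311 7.0100 0.0000 0.0000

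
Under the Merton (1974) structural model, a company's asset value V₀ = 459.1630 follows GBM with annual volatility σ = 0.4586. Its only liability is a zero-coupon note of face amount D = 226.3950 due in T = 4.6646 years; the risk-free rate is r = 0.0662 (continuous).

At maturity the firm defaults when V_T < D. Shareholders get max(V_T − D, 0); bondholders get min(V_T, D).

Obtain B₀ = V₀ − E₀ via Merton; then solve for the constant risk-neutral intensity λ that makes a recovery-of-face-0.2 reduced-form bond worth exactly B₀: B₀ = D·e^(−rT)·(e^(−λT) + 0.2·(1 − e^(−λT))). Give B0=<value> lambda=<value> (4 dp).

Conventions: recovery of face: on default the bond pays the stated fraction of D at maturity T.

With assets at 459.1630 and a single debt payment of 226.3950 at 4.6646 years:
d₁ = [ln(V₀/D) + (r + σ²/2)T] / (σ√T)
   = [ln(459.1630/226.3950) + (0.0662 + 0.5·0.4586²)·4.6646] / (0.4586·√4.6646)
   = [0.707124 + 0.799312] / 0.990470 = 1.520930
d₂ = d₁ − σ√T = 1.520930 − 0.990470 = 0.530461
N(d₁) = 0.935861,  N(d₂) = 0.702104,  e^(−rT) = 0.734330
E₀ = V₀·N(d₁) − D·e^(−rT)·N(d₂)
   = 459.1630·0.935861 − 226.3950·0.734330·0.702104 = 312.989094
B₀ = V₀ − E₀ = 459.1630 − 312.989094 = 146.173906
e^(−λT) = (B₀·e^(rT)/D − 0.2)/(1 − 0.2) = (146.1739·1.361785/226.3950 − 0.2)/0.8 = 0.84906060
λ = −ln(0.84906060)/4.6646 = 0.035078

B0=146.1739 lambda=0.0351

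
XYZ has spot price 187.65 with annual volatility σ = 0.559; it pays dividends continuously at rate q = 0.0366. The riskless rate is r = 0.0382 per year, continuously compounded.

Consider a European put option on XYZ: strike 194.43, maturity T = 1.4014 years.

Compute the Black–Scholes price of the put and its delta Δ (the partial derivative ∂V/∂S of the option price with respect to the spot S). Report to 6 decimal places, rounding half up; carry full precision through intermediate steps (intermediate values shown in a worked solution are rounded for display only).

σ√T = 0.559·√1.4014 = 0.661748
d₁ = (ln(S/K) + (r−q+σ²/2)T) / (σ√T) = (ln(187.65/194.43) + (0.0382−0.0366+0.559²/2)·1.4014) / 0.661748 = (-0.035494 + 0.221198) / 0.661748 = 0.280626
d₂ = d₁ − σ√T = 0.280626 − 0.661748 = -0.381122
e^{−rT} = 0.947874
e^{−qT} = 0.950002
N(−d₁) = 0.389499,  N(−d₂) = 0.648444
Put price V = K·e^{−rT}·N(−d₂) − S·e^{−qT}·N(−d₁) = 119.505040 − 69.435069 = 50.069971
Δ = −e^{−qT}·N(−d₁) = -0.370024

price = 50.069971
Δ = -0.370024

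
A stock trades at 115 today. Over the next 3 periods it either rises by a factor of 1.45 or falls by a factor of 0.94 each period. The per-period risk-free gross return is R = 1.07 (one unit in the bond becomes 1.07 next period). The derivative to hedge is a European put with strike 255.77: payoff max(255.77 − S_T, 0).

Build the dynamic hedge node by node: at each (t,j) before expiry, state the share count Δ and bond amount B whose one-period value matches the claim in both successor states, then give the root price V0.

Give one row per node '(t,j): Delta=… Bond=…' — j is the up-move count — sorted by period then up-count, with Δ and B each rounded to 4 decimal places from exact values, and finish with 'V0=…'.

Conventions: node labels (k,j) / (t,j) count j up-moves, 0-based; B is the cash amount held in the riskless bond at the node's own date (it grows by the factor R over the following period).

(0,0): Delta=-0.9082 Bond=199.5149
(1,0): Delta=-1.0000 Bond=223.3994
(1,1): Delta=-0.7344 Bond=184.4885
(2,0): Delta=-1.0000 Bond=239.0374
(2,1): Delta=-1.0000 Bond=239.0374
(2,2): Delta=-0.2310 Bond=75.7012
V0=95.0665

Since d<R<u, set p* = (R−d)/(u−d) = 0.2549; price each node as the discounted p*-expectation of its children.
At maturity the claim pays: V(3,0)=160.2528, V(3,1)=108.4297, V(3,2)=28.4898, V(3,3)=0.0000
Node (2,0) S=101.6140: V=(p*·108.4297+(1−p*)·160.2528)/1.07=137.4234; Δ=(108.4297−160.2528)/(147.3403−95.5172)=-1.0000; B=V−Δ·S=239.0374
Node (2,1) S=156.7450: V=(p*·28.4898+(1−p*)·108.4297)/1.07=82.2924; Δ=(28.4898−108.4297)/(227.2802−147.3403)=-1.0000; B=V−Δ·S=239.0374
Node (2,2) S=241.7875: V=(p*·0.0000+(1−p*)·28.4898)/1.07=19.8389; Δ=(0.0000−28.4898)/(350.5919−227.2802)=-0.2310; B=V−Δ·S=75.7012
Node (1,0) S=108.1000: V=(p*·82.2924+(1−p*)·137.4234)/1.07=115.2994; Δ=(82.2924−137.4234)/(156.7450−101.6140)=-1.0000; B=V−Δ·S=223.3994
Node (1,1) S=166.7500: V=(p*·19.8389+(1−p*)·82.2924)/1.07=62.0307; Δ=(19.8389−82.2924)/(241.7875−156.7450)=-0.7344; B=V−Δ·S=184.4885
Node (0,0) S=115.0000: V=(p*·62.0307+(1−p*)·115.2994)/1.07=95.0665; Δ=(62.0307−115.2994)/(166.7500−108.1000)=-0.9082; B=V−Δ·S=199.5149
Sanity check at the root: Δ(0,0)·S0 + B(0,0) reproduces V0 = 95.0665.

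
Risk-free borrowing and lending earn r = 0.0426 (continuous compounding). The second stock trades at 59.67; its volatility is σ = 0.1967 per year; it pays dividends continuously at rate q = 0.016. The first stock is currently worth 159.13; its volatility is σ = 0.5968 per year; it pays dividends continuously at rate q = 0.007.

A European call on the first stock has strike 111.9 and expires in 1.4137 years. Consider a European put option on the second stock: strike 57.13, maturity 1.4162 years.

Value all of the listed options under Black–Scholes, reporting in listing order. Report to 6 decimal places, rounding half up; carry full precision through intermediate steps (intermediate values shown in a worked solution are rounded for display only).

price(the first stock call K=111.9) = 67.933781
price(the second stock put K=57.13) = 3.258506

[the first stock call K=111.9]
σ√T = 0.5968·√1.4137 = 0.709590
d₁ = (ln(S/K) + (r−q+σ²/2)T) / (σ√T) = (ln(159.13/111.9) + (0.0426−0.007+0.5968²/2)·1.4137) / 0.709590 = (0.352116 + 0.302087) / 0.709590 = 0.921944
d₂ = d₁ − σ√T = 0.921944 − 0.709590 = 0.212355
e^{−rT} = 0.941554
e^{−qT} = 0.990153
N(d₁) = 0.821721,  N(d₂) = 0.584085
price = S·e^{−qT}·N(d₁) − K·e^{−rT}·N(d₂) = 129.472888 − 61.539107 = 67.933781
[the second stock put K=57.13]
σ√T = 0.1967·√1.4162 = 0.234081
d₁ = (ln(S/K) + (r−q+σ²/2)T) / (σ√T) = (ln(59.67/57.13) + (0.0426−0.016+0.1967²/2)·1.4162) / 0.234081 = (0.043500 + 0.065068) / 0.234081 = 0.463805
d₂ = d₁ − σ√T = 0.463805 − 0.234081 = 0.229723
e^{−rT} = 0.941454
e^{−qT} = 0.977596
N(−d₁) = 0.321394,  N(−d₂) = 0.409153
price = K·e^{−rT}·N(−d₂) − S·e^{−qT}·N(−d₁) = 22.006418 − 18.747912 = 3.258506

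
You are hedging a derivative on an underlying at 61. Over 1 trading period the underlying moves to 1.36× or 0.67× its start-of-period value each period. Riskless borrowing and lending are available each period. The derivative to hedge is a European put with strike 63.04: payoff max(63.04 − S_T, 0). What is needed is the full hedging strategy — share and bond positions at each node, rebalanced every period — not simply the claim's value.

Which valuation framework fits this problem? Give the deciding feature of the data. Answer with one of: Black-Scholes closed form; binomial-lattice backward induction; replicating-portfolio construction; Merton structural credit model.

Key observation: the mandate to exhibit the hedge at every date and state singles out the replicating-portfolio construction on the 1-period tree with factors 1.36 and 0.67 from 61.

framework: replicating-portfolio construction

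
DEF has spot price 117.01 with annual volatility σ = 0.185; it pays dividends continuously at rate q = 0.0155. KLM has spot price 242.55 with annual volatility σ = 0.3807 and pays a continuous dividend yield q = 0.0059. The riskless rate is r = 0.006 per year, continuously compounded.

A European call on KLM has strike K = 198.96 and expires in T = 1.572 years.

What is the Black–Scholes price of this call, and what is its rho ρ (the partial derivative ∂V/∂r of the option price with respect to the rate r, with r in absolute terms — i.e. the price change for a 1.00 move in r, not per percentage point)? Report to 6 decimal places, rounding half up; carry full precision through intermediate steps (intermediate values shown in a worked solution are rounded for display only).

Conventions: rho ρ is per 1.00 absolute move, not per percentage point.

price = 66.291355
ρ = 176.642682

σ√T = 0.3807·√1.572 = 0.477319
d₁ = (ln(S/K) + (r−q+σ²/2)T) / (σ√T) = (ln(242.55/198.96) + (0.006−0.0059+0.3807²/2)·1.572) / 0.477319 = (0.198104 + 0.114074) / 0.477319 = 0.654024
d₂ = d₁ − σ√T = 0.654024 − 0.477319 = 0.176704
e^{−rT} = 0.990612
e^{−qT} = 0.990768
N(d₁) = 0.743452,  N(d₂) = 0.570130
Call price V = S·e^{−qT}·N(d₁) − K·e^{−rT}·N(d₂) = 178.659473 − 112.368118 = 66.291355
ρ = K·T·e^{−rT}·N(d₂) = 176.642682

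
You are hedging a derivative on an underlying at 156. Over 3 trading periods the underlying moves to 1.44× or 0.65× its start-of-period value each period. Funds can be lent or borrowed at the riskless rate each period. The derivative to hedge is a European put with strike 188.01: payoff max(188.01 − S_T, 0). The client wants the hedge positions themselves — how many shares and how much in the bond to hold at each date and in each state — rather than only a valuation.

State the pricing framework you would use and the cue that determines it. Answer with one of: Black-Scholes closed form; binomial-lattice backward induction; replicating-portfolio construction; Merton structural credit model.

framework: replicating-portfolio construction

Key observation: since the answer must list Δ and B at each node of the 1.44/0.65 lattice on 156, the replicating-portfolio method — solving the two-state system at every node — is the one that applies.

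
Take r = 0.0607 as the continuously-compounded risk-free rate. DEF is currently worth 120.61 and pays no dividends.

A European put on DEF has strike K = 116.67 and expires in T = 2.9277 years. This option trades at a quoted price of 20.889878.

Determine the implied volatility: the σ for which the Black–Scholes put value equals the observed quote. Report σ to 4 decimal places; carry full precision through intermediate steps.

At σ = 0.4272 the Black–Scholes value reproduces the quote:
σ√T = 0.4272·√2.9277 = 0.730962
d₁ = (ln(S/K) + (r+σ²/2)T) / (σ√T) = (ln(120.61/116.67) + (0.0607+0.4272²/2)·2.9277) / 0.730962 = (0.033213 + 0.444864) / 0.730962 = 0.654038
d₂ = d₁ − σ√T = 0.654038 − 0.730962 = -0.076924
e^{−rT} = 0.837184
N(−d₁) = 0.256544,  N(−d₂) = 0.530658
V = K·e^{−rT}·N(−d₂) − S·N(−d₁) = 51.831613 − 30.941736 = 20.889878 (equal to the quote); since ∂V/∂σ > 0 for all σ, the implied volatility is unique

sigma = 0.4272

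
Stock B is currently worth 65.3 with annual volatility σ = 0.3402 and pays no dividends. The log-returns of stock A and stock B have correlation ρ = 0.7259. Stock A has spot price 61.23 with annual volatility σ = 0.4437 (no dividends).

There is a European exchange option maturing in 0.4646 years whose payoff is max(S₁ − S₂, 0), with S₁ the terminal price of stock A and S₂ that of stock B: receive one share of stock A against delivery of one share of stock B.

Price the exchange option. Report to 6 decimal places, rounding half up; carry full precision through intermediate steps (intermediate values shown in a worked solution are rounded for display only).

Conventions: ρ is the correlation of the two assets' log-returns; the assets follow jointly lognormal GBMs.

σ_eff = √(σ₁² + σ₂² − 2ρσ₁σ₂) = √(0.4437² + 0.3402² − 2·0.7259·0.4437·0.3402) = 0.305714
d₁ = (ln(S₁/S₂) + (q₂ − q₁ + σ_eff²/2)T) / (σ_eff√T) = (ln(61.23/65.3) + (0.0 − 0.0 + 0.046731)·0.4646) / 0.208380 = -0.204644
d₂ = d₁ − σ_eff√T = -0.204644 − 0.208380 = -0.413024
N(d₁) = 0.418925,  N(d₂) = 0.339795
V = S₁·e^{−q₁T}·N(d₁) − S₂·e^{−q₂T}·N(d₂) = 25.650778 − 22.188581 = 3.462197
Key observation: no risk-free rate is needed — with the second asset as numeraire the exchange option is a call on the ratio S₁/S₂, and r cancels out of the value.

exchange price = 3.462197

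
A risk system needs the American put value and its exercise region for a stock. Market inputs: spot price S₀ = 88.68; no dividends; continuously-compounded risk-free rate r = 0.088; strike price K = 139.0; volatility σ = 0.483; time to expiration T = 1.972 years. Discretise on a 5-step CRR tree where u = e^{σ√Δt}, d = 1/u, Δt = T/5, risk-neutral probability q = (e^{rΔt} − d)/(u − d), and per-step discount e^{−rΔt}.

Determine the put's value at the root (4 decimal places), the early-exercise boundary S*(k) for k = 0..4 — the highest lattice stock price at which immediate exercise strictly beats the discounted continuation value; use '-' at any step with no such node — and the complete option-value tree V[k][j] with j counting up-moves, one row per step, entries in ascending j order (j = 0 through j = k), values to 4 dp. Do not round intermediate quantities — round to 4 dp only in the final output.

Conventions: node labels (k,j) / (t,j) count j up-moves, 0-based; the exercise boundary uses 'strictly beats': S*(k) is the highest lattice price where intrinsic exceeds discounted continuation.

price = 52.2404
boundary = - 65.4773 48.3455 65.4773 88.6800
tree:
52.2404
73.5227 33.2026
90.6545 50.5510 16.9966
103.3038 73.5227 29.5743 4.7287
112.6435 90.6545 50.3200 9.4525 0.0000
119.5396 103.3038 73.5227 18.8952 0.0000 0.0000

Δt=0.39440, u=1.35436, d=0.73836, q=0.48208, disc=e^(-rΔt)=0.96589
k=5 terminal: V=max(K-S,0) → 119.5396 103.3038 73.5227 18.8952 0.0000 0.0000
k=4: j=0 S=26.3565 intr=112.6435 cont=107.9020 V=112.6435[EX]; j=1 S=48.3455 intr=90.6545 cont=85.9129 V=90.6545[EX]; j=2 S=88.6800 intr=50.3200 cont=45.5785 V=50.3200[EX]; j=3 S=162.6653 intr=0.0000 cont=9.4525 V=9.4525[hold]; j=4 S=298.3762 intr=0.0000 cont=0.0000 V=0.0000[hold]  S*(4)=88.6800
k=3: j=0 S=35.6962 intr=103.3038 cont=98.5623 V=103.3038[EX]; j=1 S=65.4773 intr=73.5227 cont=68.7811 V=73.5227[EX]; j=2 S=120.1048 intr=18.8952 cont=29.5743 V=29.5743[hold]; j=3 S=220.3076 intr=0.0000 cont=4.7287 V=4.7287[hold]  S*(3)=65.4773
k=2: j=0 S=48.3455 intr=90.6545 cont=85.9129 V=90.6545[EX]; j=1 S=88.6800 intr=50.3200 cont=50.5510 V=50.5510[hold]; j=2 S=162.6653 intr=0.0000 cont=16.9966 V=16.9966[hold]  S*(2)=48.3455
k=1: j=0 S=65.4773 intr=73.5227 cont=68.8887 V=73.5227[EX]; j=1 S=120.1048 intr=18.8952 cont=33.2026 V=33.2026[hold]  S*(1)=65.4773
k=0: j=0 S=88.6800 intr=50.3200 cont=52.2404 V=52.2404[hold]  S*(0)=-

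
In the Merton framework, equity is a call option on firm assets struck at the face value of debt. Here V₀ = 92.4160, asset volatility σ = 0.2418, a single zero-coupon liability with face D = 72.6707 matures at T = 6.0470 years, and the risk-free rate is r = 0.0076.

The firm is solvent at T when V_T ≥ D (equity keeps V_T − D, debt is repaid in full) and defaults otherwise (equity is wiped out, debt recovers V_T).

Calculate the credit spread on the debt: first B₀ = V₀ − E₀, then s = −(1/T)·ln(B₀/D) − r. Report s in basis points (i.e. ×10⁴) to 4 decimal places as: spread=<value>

spread=242.8799

Equity is a call on the firm's assets struck at D = 72.6707:
d₁ = [ln(V₀/D) + (r + σ²/2)T] / (σ√T)
   = [ln(92.4160/72.6707) + (0.0076 + 0.5·0.2418²)·6.0470] / (0.2418·√6.0470)
   = [0.240362 + 0.222733] / 0.594602 = 0.778832
d₂ = d₁ − σ√T = 0.778832 − 0.594602 = 0.184230
N(d₁) = 0.781961,  N(d₂) = 0.573083,  e^(−rT) = 0.955083
E₀ = V₀·N(d₁) − D·e^(−rT)·N(d₂)
   = 92.4160·0.781961 − 72.6707·0.955083·0.573083 = 32.489932
B₀ = V₀ − E₀ = 92.4160 − 32.489932 = 59.926068
spread = −(1/T)·ln(B₀/D) − r = −(1/6.0470)·ln(59.926068/72.6707) − 0.0076 = 0.02428799
in basis points: 0.02428799 × 10⁴ = 242.8799 bp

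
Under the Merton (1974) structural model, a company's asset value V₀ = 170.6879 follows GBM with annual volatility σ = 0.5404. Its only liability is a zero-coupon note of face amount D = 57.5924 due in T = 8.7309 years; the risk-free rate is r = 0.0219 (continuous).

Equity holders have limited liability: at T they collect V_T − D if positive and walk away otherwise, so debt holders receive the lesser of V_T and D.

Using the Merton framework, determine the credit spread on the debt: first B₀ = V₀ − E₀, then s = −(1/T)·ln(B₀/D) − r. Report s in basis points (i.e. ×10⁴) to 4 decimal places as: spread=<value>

spread=411.9361

Equity is a call on the firm's assets struck at D = 57.5924:
d₁ = [ln(V₀/D) + (r + σ²/2)T] / (σ√T)
   = [ln(170.6879/57.5924) + (0.0219 + 0.5·0.5404²)·8.7309] / (0.5404·√8.7309)
   = [1.086446 + 1.466059] / 1.596779 = 1.598533
d₂ = d₁ − σ√T = 1.598533 − 1.596779 = 0.001754
N(d₁) = 0.945038,  N(d₂) = 0.500700,  e^(−rT) = 0.825962
E₀ = V₀·N(d₁) − D·e^(−rT)·N(d₂)
   = 170.6879·0.945038 − 57.5924·0.825962·0.500700 = 137.488671
B₀ = V₀ − E₀ = 170.6879 − 137.488671 = 33.199229
spread = −(1/T)·ln(B₀/D) − r = −(1/8.7309)·ln(33.199229/57.5924) − 0.0219 = 0.04119361
in basis points: 0.04119361 × 10⁴ = 411.9361 bp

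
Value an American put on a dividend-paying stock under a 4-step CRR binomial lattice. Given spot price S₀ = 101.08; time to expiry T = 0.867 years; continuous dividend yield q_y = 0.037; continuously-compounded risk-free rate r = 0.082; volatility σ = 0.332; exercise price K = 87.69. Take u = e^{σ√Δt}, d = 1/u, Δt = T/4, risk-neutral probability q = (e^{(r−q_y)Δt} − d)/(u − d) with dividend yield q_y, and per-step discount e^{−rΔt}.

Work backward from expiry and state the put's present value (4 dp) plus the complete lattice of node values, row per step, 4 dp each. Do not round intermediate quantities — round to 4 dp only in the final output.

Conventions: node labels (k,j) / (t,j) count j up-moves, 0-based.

price = 5.4008
tree:
5.4008
9.2232 1.6665
15.2647 3.3460 0.0000
24.1156 6.7182 0.0000 0.0000
33.2204 13.4890 0.0000 0.0000 0.0000

params: Δt=0.21675 u=1.16715 d=0.85679 q=0.49302 e^(-rΔt)=0.98238
t_4 payoffs: 33.2204 13.4890 0.0000 0.0000 0.0000
k=3: node(3,0) S=63.5744 payoff=24.1156 vs cont=23.0787 → 24.1156 [stop]  node(3,1) S=86.6039 payoff=1.0861 vs cont=6.7182 → 6.7182 [wait]  node(3,2) S=117.9758 payoff=0.0000 vs cont=0.0000 → 0.0000 [wait]  node(3,3) S=160.7120 payoff=0.0000 vs cont=0.0000 → 0.0000 [wait]
k=2: node(2,0) S=74.2010 payoff=13.4890 vs cont=15.2647 → 15.2647 [wait]  node(2,1) S=101.0800 payoff=0.0000 vs cont=3.3460 → 3.3460 [wait]  node(2,2) S=137.6958 payoff=0.0000 vs cont=0.0000 → 0.0000 [wait]
k=1: node(1,0) S=86.6039 payoff=1.0861 vs cont=9.2232 → 9.2232 [wait]  node(1,1) S=117.9758 payoff=0.0000 vs cont=1.6665 → 1.6665 [wait]
k=0: node(0,0) S=101.0800 payoff=0.0000 vs cont=5.4008 → 5.4008 [wait]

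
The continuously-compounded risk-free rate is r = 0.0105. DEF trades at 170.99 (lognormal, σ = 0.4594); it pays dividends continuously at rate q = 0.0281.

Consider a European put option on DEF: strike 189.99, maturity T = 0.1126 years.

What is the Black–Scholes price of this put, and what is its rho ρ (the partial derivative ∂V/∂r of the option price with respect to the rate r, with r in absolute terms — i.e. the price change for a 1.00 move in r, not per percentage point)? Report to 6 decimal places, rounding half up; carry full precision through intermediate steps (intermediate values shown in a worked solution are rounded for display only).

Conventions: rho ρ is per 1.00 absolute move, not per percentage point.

price = 23.294763
ρ = -16.674601

σ√T = 0.4594·√0.1126 = 0.154156
d₁ = (ln(S/K) + (r−q+σ²/2)T) / (σ√T) = (ln(170.99/189.99) + (0.0105−0.0281+0.4594²/2)·0.1126) / 0.154156 = (-0.105366 + 0.009900) / 0.154156 = -0.619283
d₂ = d₁ − σ√T = -0.619283 − 0.154156 = -0.773439
e^{−rT} = 0.998818
e^{−qT} = 0.996841
N(−d₁) = 0.732135,  N(−d₂) = 0.780369
Put price V = K·e^{−rT}·N(−d₂) − S·e^{−qT}·N(−d₁) = 148.087043 − 124.792280 = 23.294763
ρ = −K·T·e^{−rT}·N(−d₂) = -16.674601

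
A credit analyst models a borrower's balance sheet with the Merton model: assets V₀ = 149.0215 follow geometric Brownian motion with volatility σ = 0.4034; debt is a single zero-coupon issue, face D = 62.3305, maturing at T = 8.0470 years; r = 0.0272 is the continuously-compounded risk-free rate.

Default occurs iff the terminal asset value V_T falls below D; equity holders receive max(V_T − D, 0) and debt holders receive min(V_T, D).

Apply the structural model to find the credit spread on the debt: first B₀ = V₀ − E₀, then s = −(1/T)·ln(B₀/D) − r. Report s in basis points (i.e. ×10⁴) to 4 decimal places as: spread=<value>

spread=220.1886

Equity is a call on the firm's assets struck at D = 62.3305:
d₁ = [ln(V₀/D) + (r + σ²/2)T] / (σ√T)
   = [ln(149.0215/62.3305) + (0.0272 + 0.5·0.4034²)·8.0470] / (0.4034·√8.0470)
   = [0.871640 + 0.873629] / 1.144334 = 1.525139
d₂ = d₁ − σ√T = 1.525139 − 1.144334 = 0.380805
N(d₁) = 0.936388,  N(d₂) = 0.648326,  e^(−rT) = 0.803419
E₀ = V₀·N(d₁) − D·e^(−rT)·N(d₂)
   = 149.0215·0.936388 − 62.3305·0.803419·0.648326 = 107.075349
B₀ = V₀ − E₀ = 149.0215 − 107.075349 = 41.946151
spread = −(1/T)·ln(B₀/D) − r = −(1/8.0470)·ln(41.946151/62.3305) − 0.0272 = 0.02201886
in basis points: 0.02201886 × 10⁴ = 220.1886 bp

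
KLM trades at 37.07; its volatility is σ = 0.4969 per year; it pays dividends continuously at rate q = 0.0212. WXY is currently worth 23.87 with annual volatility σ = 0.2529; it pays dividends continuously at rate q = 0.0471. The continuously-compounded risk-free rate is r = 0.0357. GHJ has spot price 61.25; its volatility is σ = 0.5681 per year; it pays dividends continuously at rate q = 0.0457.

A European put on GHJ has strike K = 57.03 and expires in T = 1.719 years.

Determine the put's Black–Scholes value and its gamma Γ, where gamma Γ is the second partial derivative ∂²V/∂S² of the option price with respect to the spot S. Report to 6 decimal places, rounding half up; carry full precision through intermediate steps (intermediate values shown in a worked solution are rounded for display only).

price = 14.557423
Γ = 0.007321

σ√T = 0.5681·√1.719 = 0.744840
d₁ = (ln(S/K) + (r−q+σ²/2)T) / (σ√T) = (ln(61.25/57.03) + (0.0357−0.0457+0.5681²/2)·1.719) / 0.744840 = (0.071386 + 0.260203) / 0.744840 = 0.445182
d₂ = d₁ − σ√T = 0.445182 − 0.744840 = -0.299657
e^{−rT} = 0.940477
e^{−qT} = 0.924448
N(−d₁) = 0.328094,  N(−d₂) = 0.617781
Put price V = K·e^{−rT}·N(−d₂) − S·e^{−qT}·N(−d₁) = 33.134910 − 18.577487 = 14.557423
φ(d₁) = (1/√(2π))·e^{−d₁²/2} = 0.361305
Γ = e^{−qT}·φ(d₁) / (S·σ·√T) = 0.007321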